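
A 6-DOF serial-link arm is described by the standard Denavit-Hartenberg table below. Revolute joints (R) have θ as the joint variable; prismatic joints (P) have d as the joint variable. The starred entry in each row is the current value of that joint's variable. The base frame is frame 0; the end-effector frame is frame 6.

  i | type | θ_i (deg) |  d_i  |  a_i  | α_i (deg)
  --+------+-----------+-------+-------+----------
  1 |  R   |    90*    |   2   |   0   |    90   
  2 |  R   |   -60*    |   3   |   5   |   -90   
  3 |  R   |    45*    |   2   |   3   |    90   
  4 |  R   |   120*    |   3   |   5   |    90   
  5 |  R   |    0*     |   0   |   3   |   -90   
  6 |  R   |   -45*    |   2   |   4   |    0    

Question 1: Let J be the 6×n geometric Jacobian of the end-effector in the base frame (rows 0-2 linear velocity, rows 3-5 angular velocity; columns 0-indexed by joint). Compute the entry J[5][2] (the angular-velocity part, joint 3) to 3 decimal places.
0.500

axis z_2 = (0.0000,0.8660,0.5000); lever o_n−o_2 = (3.5106,12.8584,3.3125)
cross product → J_v[:, 2] = (-3.5605,1.7553,-3.0403)
J_ω[:, 2] = z_2
entry J[5][2] = 0.5000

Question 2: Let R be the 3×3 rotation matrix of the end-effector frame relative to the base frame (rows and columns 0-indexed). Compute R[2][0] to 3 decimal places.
0.324

End-effector x-axis (col 0 of R) = (-0.1830,0.9280,0.3245)
R[2][0] = 0.3245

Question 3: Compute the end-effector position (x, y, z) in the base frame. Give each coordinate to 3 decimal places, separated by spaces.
after link 1: o_1 = (0.0000, 0.0000, 2.0000)
after link 2: o_2 = (3.0000, 2.5000, -2.3301)
after link 3: o_3 = (0.8787, 5.2927, -3.1672)
after link 4: o_4 = (4.7678, 9.2195, -1.3084)
after link 5: o_5 = (5.8284, 10.9392, 0.9092)
after link 6: o_6 = (6.5106, 15.3584, 0.9824)

6.511 15.358 0.982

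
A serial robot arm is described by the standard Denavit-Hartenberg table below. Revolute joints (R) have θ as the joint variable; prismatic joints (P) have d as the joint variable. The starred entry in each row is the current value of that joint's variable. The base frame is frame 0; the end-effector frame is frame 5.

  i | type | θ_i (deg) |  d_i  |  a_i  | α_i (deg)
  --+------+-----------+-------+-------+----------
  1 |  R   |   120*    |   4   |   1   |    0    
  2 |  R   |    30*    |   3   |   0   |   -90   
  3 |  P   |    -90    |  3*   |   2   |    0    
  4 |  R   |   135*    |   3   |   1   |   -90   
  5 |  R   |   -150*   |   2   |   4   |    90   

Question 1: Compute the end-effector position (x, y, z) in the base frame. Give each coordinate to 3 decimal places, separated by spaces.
-1.766 -7.640 9.328

after link 1: o_1 = (-0.5000, 0.8660, 4.0000)
after link 2: o_2 = (-0.5000, 0.8660, 7.0000)
after link 3: o_3 = (-2.0000, -1.7321, 9.0000)
after link 4: o_4 = (-4.1124, -3.9766, 8.2929)
after link 5: o_5 = (-1.7663, -7.6405, 9.3282)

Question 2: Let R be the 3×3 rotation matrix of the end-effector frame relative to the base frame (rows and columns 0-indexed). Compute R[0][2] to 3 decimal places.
0.739

End-effector z-axis (col 2 of R) = (0.7392,0.5732,0.3536)
R[0][2] = 0.7392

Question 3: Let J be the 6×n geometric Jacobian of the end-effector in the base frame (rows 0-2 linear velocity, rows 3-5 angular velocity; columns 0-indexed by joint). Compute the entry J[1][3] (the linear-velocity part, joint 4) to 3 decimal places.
axis z_3 = (-0.5000,-0.8660,0.0000); lever o_n−o_3 = (0.2337,-5.9084,0.3282)
cross product → J_v[:, 3] = (-0.2842,0.1641,3.1566)
J_ω[:, 3] = z_3
entry J[1][3] = 0.1641

0.164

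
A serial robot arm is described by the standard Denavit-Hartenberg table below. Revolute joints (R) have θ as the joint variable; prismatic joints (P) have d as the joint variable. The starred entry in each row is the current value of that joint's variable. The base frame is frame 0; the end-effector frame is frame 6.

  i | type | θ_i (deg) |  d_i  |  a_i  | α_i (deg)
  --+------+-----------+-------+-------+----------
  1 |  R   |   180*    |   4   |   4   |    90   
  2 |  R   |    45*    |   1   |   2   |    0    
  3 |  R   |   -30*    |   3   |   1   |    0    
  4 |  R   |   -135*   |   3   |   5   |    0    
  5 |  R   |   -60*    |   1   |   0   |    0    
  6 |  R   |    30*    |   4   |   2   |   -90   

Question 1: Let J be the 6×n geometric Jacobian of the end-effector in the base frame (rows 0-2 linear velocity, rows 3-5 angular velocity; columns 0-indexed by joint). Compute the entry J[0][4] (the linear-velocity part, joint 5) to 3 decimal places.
axis z_4 = (0.0000,1.0000,0.0000); lever o_n−o_4 = (1.7321,5.0000,-1.0000)
cross product → J_v[:, 4] = (-1.0000,0.0000,-1.7321)
J_ω[:, 4] = z_4
entry J[0][4] = -1.0000

-1.000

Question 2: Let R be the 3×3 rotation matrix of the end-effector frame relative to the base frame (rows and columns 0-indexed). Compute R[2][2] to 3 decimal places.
End-effector z-axis (col 2 of R) = (-0.5000,0.0000,-0.8660)
R[2][2] = -0.8660

-0.866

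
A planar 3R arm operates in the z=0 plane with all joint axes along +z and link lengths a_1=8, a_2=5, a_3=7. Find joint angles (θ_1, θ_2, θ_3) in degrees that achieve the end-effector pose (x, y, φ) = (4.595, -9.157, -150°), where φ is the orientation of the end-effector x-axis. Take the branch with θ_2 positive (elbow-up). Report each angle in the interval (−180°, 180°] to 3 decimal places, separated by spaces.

-44.997 44.991 -149.995

wrist centre = target − a_3·(cos φ, sin φ) = (10.6572, -5.6570)
cos θ_2 = (145.5771−8²−5²)/(2·8·5) = 0.7072; θ_2 = 44.9913° (elbow-up)
β = atan2(-5.6570,10.6572) = -27.9601°; ψ = atan2(3.5350,11.5361) = 17.0366°
θ_1 = β − ψ = -44.9967°
θ_3 = φ − θ_1 − θ_2 = -149.9946° (wrapped to (-180°,180°])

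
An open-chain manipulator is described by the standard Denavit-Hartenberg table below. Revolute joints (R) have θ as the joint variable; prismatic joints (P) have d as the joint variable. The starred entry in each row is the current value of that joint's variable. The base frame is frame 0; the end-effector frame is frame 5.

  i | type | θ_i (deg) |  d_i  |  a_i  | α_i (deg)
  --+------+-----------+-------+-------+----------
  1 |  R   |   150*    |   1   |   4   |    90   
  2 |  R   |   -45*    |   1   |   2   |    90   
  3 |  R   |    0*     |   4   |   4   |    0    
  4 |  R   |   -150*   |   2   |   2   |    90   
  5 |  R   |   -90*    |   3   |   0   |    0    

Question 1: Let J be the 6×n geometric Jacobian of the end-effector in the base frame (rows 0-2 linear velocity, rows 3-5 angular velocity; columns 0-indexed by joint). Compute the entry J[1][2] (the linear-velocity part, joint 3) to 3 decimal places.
axis z_2 = (0.6124,-0.3536,-0.7071); lever o_n−o_2 = (4.0030,-0.4658,-4.7857)
cross product → J_v[:, 2] = (1.3626,0.1001,1.1300)
J_ω[:, 2] = z_2
entry J[1][2] = 0.1001

0.100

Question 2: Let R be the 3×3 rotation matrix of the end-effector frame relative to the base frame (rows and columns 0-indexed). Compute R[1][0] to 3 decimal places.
End-effector x-axis (col 0 of R) = (-0.6124,0.3536,0.7071)
R[1][0] = 0.3536

0.354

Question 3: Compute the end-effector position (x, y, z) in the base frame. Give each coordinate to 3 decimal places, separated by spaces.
-0.186 3.107 -5.200

after link 1: o_1 = (-3.4641, 2.0000, 1.0000)
after link 2: o_2 = (-4.1888, 3.5731, -0.4142)
after link 3: o_3 = (-4.1888, 3.5731, -6.0711)
after link 4: o_4 = (-2.4034, 1.3876, -6.2605)
after link 5: o_5 = (-0.1858, 3.1073, -5.1999)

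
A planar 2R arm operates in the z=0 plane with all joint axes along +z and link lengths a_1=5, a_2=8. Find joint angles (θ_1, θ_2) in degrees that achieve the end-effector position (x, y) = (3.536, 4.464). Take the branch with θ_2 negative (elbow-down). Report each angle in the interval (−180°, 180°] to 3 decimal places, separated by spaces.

148.241 -135.001

cos θ_2 = (32.4306−5²−8²)/(2·5·8) = -0.7071; θ_2 = -135.0009° (elbow-down)
β = atan2(4.4640,3.5360) = 51.6167°; ψ = atan2(-5.6568,-0.6569) = -96.6243°
θ_1 = β − ψ = 148.2410°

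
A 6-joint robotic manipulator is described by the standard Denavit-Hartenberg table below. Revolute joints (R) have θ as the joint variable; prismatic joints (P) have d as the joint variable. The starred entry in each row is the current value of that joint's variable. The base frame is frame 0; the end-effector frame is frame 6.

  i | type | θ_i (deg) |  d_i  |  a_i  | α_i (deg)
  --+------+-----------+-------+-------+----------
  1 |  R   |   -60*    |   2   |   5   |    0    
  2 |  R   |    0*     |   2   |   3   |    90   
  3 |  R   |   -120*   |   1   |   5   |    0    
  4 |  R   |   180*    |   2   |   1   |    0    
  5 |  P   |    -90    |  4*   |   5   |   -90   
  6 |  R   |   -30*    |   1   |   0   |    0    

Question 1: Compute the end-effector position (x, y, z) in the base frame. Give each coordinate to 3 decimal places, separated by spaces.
after link 1: o_1 = (2.5000, -4.3301, 2.0000)
after link 2: o_2 = (4.0000, -6.9282, 4.0000)
after link 3: o_3 = (1.8840, -5.2631, -0.3301)
after link 4: o_4 = (0.4019, -6.6962, 0.5359)
after link 5: o_5 = (-0.8971, -12.4462, -1.9641)
after link 6: o_6 = (-0.6471, -12.8792, -1.0981)

-0.647 -12.879 -1.098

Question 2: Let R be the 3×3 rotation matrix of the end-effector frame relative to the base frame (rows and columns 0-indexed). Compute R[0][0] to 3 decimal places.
End-effector x-axis (col 0 of R) = (-0.0580,-0.8995,-0.4330)
R[0][0] = -0.0580

-0.058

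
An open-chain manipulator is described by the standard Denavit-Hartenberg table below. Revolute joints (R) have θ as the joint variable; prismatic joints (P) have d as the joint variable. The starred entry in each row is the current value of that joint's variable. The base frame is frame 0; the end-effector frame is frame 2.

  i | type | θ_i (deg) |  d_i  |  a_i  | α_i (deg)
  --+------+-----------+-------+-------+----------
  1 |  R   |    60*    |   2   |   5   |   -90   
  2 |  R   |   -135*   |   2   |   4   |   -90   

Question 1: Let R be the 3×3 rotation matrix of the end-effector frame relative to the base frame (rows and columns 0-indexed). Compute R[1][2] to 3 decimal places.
End-effector z-axis (col 2 of R) = (0.3536,0.6124,0.7071)
R[1][2] = 0.6124

0.612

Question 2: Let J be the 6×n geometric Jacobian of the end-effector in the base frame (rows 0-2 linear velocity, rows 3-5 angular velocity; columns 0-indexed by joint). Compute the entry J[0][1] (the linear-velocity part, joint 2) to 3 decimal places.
axis z_1 = (-0.8660,0.5000,0.0000); lever o_n−o_1 = (-3.1463,-1.4495,2.8284)
cross product → J_v[:, 1] = (1.4142,2.4495,2.8284)
J_ω[:, 1] = z_1
entry J[0][1] = 1.4142

1.414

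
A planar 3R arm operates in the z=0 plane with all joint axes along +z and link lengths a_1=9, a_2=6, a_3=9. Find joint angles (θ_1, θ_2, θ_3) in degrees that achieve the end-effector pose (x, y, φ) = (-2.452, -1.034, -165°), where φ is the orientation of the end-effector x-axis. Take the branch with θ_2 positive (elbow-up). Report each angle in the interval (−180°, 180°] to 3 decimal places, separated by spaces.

-30.002 135.000 90.001

wrist centre = target − a_3·(cos φ, sin φ) = (6.2413, 1.2954)
cos θ_2 = (40.6322−9²−6²)/(2·9·6) = -0.7071; θ_2 = 135.0002° (elbow-up)
β = atan2(1.2954,6.2413) = 11.7251°; ψ = atan2(4.2426,4.7573) = 41.7268°
θ_1 = β − ψ = -30.0016°
θ_3 = φ − θ_1 − θ_2 = 90.0015° (wrapped to (-180°,180°])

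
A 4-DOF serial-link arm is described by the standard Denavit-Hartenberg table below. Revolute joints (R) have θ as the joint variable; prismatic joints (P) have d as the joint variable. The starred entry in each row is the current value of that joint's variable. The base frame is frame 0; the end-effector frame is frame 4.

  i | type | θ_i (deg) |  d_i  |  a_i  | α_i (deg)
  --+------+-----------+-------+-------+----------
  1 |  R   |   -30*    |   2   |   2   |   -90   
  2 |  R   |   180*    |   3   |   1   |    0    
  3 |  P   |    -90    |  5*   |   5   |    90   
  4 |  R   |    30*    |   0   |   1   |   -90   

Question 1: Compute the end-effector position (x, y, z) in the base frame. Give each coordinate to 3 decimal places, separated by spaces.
after link 1: o_1 = (1.7321, -1.0000, 2.0000)
after link 2: o_2 = (2.3660, 2.0981, 2.0000)
after link 3: o_3 = (4.8660, 6.4282, -3.0000)
after link 4: o_4 = (5.1160, 6.8612, -3.8660)

5.116 6.861 -3.866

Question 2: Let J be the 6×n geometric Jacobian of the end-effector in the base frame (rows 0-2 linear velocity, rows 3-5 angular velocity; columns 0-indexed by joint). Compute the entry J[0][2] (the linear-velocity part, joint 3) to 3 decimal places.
0.500

prismatic axis z_2 = (0.5000,0.8660,0.0000)
J_v[:, 2] = z_2; J_ω[:, 2] = (0,0,0)
entry J[0][2] = 0.5000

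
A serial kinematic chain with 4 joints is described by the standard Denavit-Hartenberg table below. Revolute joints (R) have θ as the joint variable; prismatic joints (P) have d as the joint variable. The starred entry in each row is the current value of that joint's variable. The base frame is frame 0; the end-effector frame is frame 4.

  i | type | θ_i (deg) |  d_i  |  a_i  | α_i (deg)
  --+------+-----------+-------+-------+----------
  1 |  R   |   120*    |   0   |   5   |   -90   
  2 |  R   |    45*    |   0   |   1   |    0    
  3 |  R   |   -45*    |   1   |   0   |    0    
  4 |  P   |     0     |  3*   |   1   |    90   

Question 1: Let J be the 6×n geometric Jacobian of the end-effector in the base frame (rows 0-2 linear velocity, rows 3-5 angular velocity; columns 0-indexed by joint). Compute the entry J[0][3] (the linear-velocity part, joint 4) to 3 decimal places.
prismatic axis z_3 = (-0.8660,-0.5000,0.0000)
J_v[:, 3] = z_3; J_ω[:, 3] = (0,0,0)
entry J[0][3] = -0.8660

-0.866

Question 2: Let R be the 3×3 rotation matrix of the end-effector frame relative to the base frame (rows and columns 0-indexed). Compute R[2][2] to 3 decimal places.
1.000

End-effector z-axis (col 2 of R) = (0.0000,-0.0000,1.0000)
R[2][2] = 1.0000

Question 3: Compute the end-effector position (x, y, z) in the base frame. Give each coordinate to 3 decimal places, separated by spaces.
-6.818 3.809 -0.707

after link 1: o_1 = (-2.5000, 4.3301, 0.0000)
after link 2: o_2 = (-2.8536, 4.9425, -0.7071)
after link 3: o_3 = (-3.7196, 4.4425, -0.7071)
after link 4: o_4 = (-6.8177, 3.8085, -0.7071)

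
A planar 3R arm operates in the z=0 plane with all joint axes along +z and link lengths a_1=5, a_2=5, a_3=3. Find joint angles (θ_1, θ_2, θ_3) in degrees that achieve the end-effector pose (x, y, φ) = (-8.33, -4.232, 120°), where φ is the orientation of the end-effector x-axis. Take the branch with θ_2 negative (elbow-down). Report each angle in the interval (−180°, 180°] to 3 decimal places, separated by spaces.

wrist centre = target − a_3·(cos φ, sin φ) = (-6.8300, -6.8301)
cos θ_2 = (93.2988−5²−5²)/(2·5·5) = 0.8660; θ_2 = -30.0056° (elbow-down)
β = atan2(-6.8301,-6.8300) = -134.9997°; ψ = atan2(-2.5004,9.3299) = -15.0028°
θ_1 = β − ψ = -119.9969°
θ_3 = φ − θ_1 − θ_2 = -89.9975° (wrapped to (-180°,180°])

-119.997 -30.006 -89.998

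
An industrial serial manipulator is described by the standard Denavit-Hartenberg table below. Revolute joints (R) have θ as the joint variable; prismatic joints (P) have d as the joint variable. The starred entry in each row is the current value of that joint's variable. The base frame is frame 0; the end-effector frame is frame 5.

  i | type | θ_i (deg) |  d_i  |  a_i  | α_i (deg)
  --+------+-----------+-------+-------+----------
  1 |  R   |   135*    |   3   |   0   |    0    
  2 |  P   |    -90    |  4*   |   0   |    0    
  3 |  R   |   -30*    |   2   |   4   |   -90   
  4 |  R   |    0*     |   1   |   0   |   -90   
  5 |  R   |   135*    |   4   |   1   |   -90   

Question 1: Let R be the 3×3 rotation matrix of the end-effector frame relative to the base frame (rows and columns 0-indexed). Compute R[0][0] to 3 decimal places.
-0.500

End-effector x-axis (col 0 of R) = (-0.5000,-0.8660,-0.0000)
R[0][0] = -0.5000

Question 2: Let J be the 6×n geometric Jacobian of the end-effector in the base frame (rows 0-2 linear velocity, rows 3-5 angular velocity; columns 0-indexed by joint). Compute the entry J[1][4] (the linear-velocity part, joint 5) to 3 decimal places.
0.500

axis z_4 = (-0.0000,0.0000,-1.0000); lever o_n−o_4 = (-0.5000,-0.8660,-4.0000)
cross product → J_v[:, 4] = (-0.8660,0.5000,0.0000)
J_ω[:, 4] = z_4
entry J[1][4] = 0.5000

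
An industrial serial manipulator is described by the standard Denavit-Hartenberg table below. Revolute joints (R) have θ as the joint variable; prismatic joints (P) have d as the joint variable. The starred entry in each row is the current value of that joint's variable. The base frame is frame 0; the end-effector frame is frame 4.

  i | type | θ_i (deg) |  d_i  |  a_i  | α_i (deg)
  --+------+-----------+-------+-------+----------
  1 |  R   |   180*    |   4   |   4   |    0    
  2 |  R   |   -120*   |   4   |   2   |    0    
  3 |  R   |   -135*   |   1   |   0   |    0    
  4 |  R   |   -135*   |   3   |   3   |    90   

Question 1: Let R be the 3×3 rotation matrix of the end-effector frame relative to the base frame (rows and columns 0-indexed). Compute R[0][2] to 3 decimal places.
0.500

End-effector z-axis (col 2 of R) = (0.5000,0.8660,0.0000)
R[0][2] = 0.5000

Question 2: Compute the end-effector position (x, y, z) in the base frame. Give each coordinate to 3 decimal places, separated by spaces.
after link 1: o_1 = (-4.0000, 0.0000, 4.0000)
after link 2: o_2 = (-3.0000, 1.7321, 8.0000)
after link 3: o_3 = (-3.0000, 1.7321, 9.0000)
after link 4: o_4 = (-5.5981, 3.2321, 12.0000)

-5.598 3.232 12.000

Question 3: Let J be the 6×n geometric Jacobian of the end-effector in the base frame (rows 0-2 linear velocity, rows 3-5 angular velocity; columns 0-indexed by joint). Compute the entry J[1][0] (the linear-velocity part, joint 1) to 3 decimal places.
axis z_0 = ẑ; lever o_n−o_0 = (-5.5981,3.2321,12.0000)
cross product → J_v[:, 0] = (-3.2321,-5.5981,0.0000)
J_ω[:, 0] = z_0
entry J[1][0] = -5.5981

-5.598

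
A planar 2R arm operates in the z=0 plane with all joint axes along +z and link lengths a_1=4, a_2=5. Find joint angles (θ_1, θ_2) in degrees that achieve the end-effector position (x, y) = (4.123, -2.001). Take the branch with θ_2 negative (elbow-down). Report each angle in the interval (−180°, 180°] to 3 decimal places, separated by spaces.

cos θ_2 = (21.0031−4²−5²)/(2·4·5) = -0.4999; θ_2 = -119.9948° (elbow-down)
β = atan2(-2.0010,4.1230) = -25.8885°; ψ = atan2(-4.3304,1.5004) = -70.8897°
θ_1 = β − ψ = 45.0012°

45.001 -119.995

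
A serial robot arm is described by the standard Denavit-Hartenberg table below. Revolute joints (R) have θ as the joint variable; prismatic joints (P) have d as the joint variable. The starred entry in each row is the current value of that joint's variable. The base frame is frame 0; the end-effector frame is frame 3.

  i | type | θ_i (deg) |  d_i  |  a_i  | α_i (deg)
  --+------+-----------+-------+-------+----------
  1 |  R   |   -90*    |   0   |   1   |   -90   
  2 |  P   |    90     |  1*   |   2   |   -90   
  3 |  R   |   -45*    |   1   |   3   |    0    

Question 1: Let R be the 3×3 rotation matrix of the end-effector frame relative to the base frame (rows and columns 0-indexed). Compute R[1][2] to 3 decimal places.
End-effector z-axis (col 2 of R) = (0.0000,1.0000,-0.0000)
R[1][2] = 1.0000

1.000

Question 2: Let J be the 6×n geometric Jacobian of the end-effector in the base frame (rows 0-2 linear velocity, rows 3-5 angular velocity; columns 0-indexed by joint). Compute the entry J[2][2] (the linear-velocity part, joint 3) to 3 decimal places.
axis z_2 = (0.0000,1.0000,-0.0000); lever o_n−o_2 = (2.1213,1.0000,-2.1213)
cross product → J_v[:, 2] = (-2.1213,-0.0000,-2.1213)
J_ω[:, 2] = z_2
entry J[2][2] = -2.1213

-2.121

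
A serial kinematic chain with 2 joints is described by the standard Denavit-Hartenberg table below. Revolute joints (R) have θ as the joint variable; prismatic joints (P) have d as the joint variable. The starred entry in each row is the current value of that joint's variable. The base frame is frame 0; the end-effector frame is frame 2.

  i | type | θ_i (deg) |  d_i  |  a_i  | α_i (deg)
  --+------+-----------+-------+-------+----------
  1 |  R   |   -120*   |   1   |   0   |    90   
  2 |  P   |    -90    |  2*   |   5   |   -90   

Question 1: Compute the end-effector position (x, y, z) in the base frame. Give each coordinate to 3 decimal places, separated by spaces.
-1.732 1.000 -4.000

after link 1: o_1 = (0.0000, 0.0000, 1.0000)
after link 2: o_2 = (-1.7321, 1.0000, -4.0000)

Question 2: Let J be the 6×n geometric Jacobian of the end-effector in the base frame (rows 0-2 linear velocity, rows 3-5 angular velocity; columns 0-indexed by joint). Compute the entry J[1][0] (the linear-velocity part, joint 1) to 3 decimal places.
axis z_0 = ẑ; lever o_n−o_0 = (-1.7321,1.0000,-4.0000)
cross product → J_v[:, 0] = (-1.0000,-1.7321,0.0000)
J_ω[:, 0] = z_0
entry J[1][0] = -1.7321

-1.732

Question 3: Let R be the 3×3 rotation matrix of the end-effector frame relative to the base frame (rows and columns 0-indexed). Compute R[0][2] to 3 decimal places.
-0.500

End-effector z-axis (col 2 of R) = (-0.5000,-0.8660,0.0000)
R[0][2] = -0.5000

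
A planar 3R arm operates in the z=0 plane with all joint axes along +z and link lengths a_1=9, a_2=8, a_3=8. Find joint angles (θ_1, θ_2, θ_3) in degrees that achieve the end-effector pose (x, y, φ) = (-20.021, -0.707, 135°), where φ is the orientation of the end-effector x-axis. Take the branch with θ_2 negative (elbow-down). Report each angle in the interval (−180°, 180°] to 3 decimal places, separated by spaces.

-135.002 -44.998 -45.001

wrist centre = target − a_3·(cos φ, sin φ) = (-14.3641, -6.3639)
cos θ_2 = (246.8273−9²−8²)/(2·9·8) = 0.7071; θ_2 = -44.9978° (elbow-down)
β = atan2(-6.3639,-14.3641) = -156.1049°; ψ = atan2(-5.6566,14.6571) = -21.1032°
θ_1 = β − ψ = -135.0017°
θ_3 = φ − θ_1 − θ_2 = -45.0006° (wrapped to (-180°,180°])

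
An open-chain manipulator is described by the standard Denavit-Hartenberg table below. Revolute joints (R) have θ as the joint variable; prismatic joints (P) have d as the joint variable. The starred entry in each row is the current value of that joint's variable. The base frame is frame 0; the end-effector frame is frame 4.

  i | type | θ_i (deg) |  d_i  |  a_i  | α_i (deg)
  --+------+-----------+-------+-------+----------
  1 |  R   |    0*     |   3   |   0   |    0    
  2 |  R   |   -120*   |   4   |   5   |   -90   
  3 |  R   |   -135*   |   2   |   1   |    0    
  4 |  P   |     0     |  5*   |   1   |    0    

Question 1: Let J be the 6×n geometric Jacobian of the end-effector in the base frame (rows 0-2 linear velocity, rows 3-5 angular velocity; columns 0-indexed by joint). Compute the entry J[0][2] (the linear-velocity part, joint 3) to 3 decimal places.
-0.707

axis z_2 = (0.8660,-0.5000,0.0000); lever o_n−o_2 = (6.7693,-2.2753,1.4142)
cross product → J_v[:, 2] = (-0.7071,-1.2247,1.4142)
J_ω[:, 2] = z_2
entry J[0][2] = -0.7071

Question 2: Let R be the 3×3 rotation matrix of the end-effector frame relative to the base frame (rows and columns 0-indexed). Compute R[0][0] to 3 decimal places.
0.354

End-effector x-axis (col 0 of R) = (0.3536,0.6124,0.7071)
R[0][0] = 0.3536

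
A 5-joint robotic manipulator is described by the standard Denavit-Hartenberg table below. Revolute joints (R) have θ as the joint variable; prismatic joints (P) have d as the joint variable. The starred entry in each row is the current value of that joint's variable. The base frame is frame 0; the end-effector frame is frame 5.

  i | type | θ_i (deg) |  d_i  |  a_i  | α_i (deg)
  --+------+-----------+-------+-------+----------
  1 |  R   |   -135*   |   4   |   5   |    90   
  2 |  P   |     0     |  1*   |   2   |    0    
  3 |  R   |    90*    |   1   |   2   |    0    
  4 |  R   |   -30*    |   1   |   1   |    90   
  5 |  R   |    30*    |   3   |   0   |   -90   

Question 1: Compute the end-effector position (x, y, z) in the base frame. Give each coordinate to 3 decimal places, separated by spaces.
after link 1: o_1 = (-3.5355, -3.5355, 4.0000)
after link 2: o_2 = (-5.6569, -4.2426, 4.0000)
after link 3: o_3 = (-6.3640, -3.5355, 6.0000)
after link 4: o_4 = (-7.4246, -3.1820, 6.8660)
after link 5: o_5 = (-9.2617, -5.0191, 5.3660)

-9.262 -5.019 5.366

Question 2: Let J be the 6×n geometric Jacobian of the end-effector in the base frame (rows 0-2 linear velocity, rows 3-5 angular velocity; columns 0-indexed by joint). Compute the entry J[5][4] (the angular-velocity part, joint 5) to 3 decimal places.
axis z_4 = (-0.6124,-0.6124,-0.5000); lever o_n−o_4 = (-1.8371,-1.8371,-1.5000)
cross product → J_v[:, 4] = (0.0000,0.0000,-0.0000)
J_ω[:, 4] = z_4
entry J[5][4] = -0.5000

-0.500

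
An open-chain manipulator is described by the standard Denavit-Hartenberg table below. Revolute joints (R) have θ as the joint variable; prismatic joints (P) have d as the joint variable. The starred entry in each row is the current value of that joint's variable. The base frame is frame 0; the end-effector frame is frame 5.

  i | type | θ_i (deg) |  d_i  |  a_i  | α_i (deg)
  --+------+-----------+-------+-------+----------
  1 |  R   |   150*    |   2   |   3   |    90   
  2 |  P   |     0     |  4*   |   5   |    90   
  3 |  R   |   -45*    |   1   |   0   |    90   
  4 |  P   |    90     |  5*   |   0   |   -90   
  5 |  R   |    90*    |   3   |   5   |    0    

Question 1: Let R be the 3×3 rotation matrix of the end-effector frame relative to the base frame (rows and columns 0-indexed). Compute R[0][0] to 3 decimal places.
End-effector x-axis (col 0 of R) = (-0.2588,0.9659,0.0000)
R[0][0] = -0.2588

-0.259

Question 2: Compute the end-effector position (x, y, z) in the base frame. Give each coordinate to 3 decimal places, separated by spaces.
-2.030 8.241 1.000

after link 1: o_1 = (-2.5981, 1.5000, 2.0000)
after link 2: o_2 = (-4.9282, 7.4641, 2.0000)
after link 3: o_3 = (-4.9282, 7.4641, 1.0000)
after link 4: o_4 = (-3.6341, 2.6345, 1.0000)
after link 5: o_5 = (-2.0304, 8.2406, 1.0000)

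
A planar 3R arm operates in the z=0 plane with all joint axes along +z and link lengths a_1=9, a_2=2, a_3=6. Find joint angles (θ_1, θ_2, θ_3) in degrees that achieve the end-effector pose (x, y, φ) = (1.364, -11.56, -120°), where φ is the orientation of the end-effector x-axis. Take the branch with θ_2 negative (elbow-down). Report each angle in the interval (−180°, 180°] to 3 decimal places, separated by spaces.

-45.000 -135.002 60.002

wrist centre = target − a_3·(cos φ, sin φ) = (4.3640, -6.3638)
cos θ_2 = (59.5431−9²−2²)/(2·9·2) = -0.7071; θ_2 = -135.0025° (elbow-down)
β = atan2(-6.3638,4.3640) = -55.5597°; ψ = atan2(-1.4142,7.5857) = -10.5600°
θ_1 = β − ψ = -44.9996°
θ_3 = φ − θ_1 − θ_2 = 60.0021° (wrapped to (-180°,180°])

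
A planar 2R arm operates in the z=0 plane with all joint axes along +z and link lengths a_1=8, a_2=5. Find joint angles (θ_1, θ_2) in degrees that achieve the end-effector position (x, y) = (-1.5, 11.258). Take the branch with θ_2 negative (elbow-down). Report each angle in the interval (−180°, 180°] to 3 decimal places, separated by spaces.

120.002 -60.006

cos θ_2 = (128.9926−8²−5²)/(2·8·5) = 0.4999; θ_2 = -60.0061° (elbow-down)
β = atan2(11.2580,-1.5000) = 97.5893°; ψ = atan2(-4.3304,10.4995) = -22.4131°
θ_1 = β − ψ = 120.0024°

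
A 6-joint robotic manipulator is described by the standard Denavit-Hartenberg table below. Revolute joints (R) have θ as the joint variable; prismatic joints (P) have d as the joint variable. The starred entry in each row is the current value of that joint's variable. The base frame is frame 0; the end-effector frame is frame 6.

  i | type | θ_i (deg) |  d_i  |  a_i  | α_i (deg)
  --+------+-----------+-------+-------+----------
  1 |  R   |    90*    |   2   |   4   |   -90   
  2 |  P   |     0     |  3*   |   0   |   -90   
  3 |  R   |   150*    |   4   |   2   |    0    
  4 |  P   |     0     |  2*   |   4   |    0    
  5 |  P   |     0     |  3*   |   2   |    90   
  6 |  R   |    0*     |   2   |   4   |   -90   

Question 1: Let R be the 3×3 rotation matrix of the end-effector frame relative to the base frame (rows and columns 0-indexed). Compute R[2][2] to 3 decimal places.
-1.000

End-effector z-axis (col 2 of R) = (-0.0000,0.0000,-1.0000)
R[2][2] = -1.0000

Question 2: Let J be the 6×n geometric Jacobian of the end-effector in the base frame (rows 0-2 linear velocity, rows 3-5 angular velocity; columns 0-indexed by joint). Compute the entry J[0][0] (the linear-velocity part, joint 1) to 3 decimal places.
axis z_0 = ẑ; lever o_n−o_0 = (4.7321,-5.3923,-7.0000)
cross product → J_v[:, 0] = (5.3923,4.7321,-0.0000)
J_ω[:, 0] = z_0
entry J[0][0] = 5.3923

5.392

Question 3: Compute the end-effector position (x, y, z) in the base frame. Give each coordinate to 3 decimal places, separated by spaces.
4.732 -5.392 -7.000

after link 1: o_1 = (0.0000, 4.0000, 2.0000)
after link 2: o_2 = (-3.0000, 4.0000, 2.0000)
after link 3: o_3 = (-2.0000, 2.2679, -2.0000)
after link 4: o_4 = (-0.0000, -1.1962, -4.0000)
after link 5: o_5 = (1.0000, -2.9282, -7.0000)
after link 6: o_6 = (4.7321, -5.3923, -7.0000)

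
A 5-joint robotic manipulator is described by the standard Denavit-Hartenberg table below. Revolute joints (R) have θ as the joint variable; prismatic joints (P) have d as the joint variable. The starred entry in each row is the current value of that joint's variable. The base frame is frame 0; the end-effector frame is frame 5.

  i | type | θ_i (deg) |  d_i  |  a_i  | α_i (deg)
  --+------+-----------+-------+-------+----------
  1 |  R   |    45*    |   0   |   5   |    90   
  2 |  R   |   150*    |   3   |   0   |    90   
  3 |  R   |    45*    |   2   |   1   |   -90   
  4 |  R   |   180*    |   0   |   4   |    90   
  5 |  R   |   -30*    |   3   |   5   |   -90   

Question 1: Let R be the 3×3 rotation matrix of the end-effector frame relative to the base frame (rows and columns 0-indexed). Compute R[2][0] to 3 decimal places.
End-effector x-axis (col 0 of R) = (-0.5245,0.8415,-0.1294)
R[2][0] = -0.1294

-0.129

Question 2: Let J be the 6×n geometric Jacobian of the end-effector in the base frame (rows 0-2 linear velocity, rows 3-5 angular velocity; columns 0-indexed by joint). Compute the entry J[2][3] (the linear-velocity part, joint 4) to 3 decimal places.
axis z_3 = (0.9330,-0.0670,-0.3536); lever o_n−o_3 = (-3.9512,6.8789,-4.6593)
cross product → J_v[:, 3] = (2.7442,5.7442,6.1534)
J_ω[:, 3] = z_3
entry J[2][3] = 6.1534

6.153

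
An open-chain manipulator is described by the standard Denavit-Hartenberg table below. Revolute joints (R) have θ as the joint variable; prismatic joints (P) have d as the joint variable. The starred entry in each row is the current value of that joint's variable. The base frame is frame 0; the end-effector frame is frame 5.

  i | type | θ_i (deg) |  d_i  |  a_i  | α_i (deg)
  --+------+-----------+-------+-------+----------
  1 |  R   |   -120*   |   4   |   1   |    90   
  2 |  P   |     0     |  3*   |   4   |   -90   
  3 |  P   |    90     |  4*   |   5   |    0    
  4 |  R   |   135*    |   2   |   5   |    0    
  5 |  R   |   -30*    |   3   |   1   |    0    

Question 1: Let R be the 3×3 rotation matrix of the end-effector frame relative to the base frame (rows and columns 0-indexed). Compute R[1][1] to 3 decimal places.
0.259

End-effector y-axis (col 1 of R) = (-0.9659,0.2588,0.0000)
R[1][1] = 0.2588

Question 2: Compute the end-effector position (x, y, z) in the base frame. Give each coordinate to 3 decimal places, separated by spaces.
-1.803 0.465 13.000

after link 1: o_1 = (-0.5000, -0.8660, 4.0000)
after link 2: o_2 = (-5.0981, -2.8301, 4.0000)
after link 3: o_3 = (-0.7679, -5.3301, 8.0000)
after link 4: o_4 = (-2.0620, -0.5005, 10.0000)
after link 5: o_5 = (-1.8032, 0.4654, 13.0000)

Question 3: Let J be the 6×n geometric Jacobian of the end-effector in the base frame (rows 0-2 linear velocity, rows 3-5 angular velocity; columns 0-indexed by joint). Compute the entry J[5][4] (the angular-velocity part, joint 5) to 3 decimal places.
1.000

axis z_4 = (0.0000,0.0000,1.0000); lever o_n−o_4 = (0.2588,0.9659,3.0000)
cross product → J_v[:, 4] = (-0.9659,0.2588,0.0000)
J_ω[:, 4] = z_4
entry J[5][4] = 1.0000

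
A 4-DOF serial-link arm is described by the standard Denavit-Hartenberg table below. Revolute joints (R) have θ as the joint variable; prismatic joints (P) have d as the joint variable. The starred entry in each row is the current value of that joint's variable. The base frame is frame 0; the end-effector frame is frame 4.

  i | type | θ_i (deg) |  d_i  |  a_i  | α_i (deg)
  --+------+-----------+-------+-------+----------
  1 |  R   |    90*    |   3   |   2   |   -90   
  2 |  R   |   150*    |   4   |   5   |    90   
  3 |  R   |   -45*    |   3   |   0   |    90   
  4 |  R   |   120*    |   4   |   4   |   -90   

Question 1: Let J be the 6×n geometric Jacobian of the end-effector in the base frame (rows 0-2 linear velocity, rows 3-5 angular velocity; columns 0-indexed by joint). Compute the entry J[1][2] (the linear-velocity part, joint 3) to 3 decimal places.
-1.225

axis z_2 = (-0.0000,0.5000,-0.8660); lever o_n−o_2 = (1.4142,6.9063,-3.4768)
cross product → J_v[:, 2] = (4.2426,-1.2247,-0.7071)
J_ω[:, 2] = z_2
entry J[1][2] = -1.2247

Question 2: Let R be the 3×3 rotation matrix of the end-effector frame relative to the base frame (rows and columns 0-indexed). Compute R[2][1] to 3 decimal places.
-0.354

End-effector y-axis (col 1 of R) = (-0.7071,-0.6124,-0.3536)
R[2][1] = -0.3536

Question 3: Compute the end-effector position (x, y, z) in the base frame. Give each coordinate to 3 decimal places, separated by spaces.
after link 1: o_1 = (0.0000, 2.0000, 3.0000)
after link 2: o_2 = (-4.0000, -2.3301, 0.5000)
after link 3: o_3 = (-4.0000, -0.8301, -2.0981)
after link 4: o_4 = (-2.5858, 4.5762, -2.9768)

-2.586 4.576 -2.977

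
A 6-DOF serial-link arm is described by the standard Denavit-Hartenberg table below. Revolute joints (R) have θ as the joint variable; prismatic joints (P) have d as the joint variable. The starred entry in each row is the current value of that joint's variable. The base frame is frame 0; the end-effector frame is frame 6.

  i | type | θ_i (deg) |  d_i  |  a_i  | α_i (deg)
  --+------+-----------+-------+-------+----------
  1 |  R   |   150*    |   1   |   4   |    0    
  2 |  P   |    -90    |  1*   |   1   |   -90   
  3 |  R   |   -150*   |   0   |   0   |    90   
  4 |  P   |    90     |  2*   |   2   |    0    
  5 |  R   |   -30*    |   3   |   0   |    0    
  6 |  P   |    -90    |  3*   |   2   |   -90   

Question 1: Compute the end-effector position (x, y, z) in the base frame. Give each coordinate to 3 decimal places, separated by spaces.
-6.580 -1.397 -4.062

after link 1: o_1 = (-3.4641, 2.0000, 1.0000)
after link 2: o_2 = (-2.9641, 2.8660, 2.0000)
after link 3: o_3 = (-2.9641, 2.8660, 2.0000)
after link 4: o_4 = (-5.1962, 3.0000, 0.2679)
after link 5: o_5 = (-5.9462, 1.7010, -2.3301)
after link 6: o_6 = (-6.5801, -1.3971, -4.0622)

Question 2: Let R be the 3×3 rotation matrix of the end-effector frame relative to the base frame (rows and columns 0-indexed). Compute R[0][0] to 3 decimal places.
End-effector x-axis (col 0 of R) = (0.0580,-0.8995,0.4330)
R[0][0] = 0.0580

0.058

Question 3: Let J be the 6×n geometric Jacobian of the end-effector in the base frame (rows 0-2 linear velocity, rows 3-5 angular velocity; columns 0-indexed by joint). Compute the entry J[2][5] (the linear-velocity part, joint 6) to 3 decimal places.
-0.866

prismatic axis z_5 = (-0.2500,-0.4330,-0.8660)
J_v[:, 5] = z_5; J_ω[:, 5] = (0,0,0)
entry J[2][5] = -0.8660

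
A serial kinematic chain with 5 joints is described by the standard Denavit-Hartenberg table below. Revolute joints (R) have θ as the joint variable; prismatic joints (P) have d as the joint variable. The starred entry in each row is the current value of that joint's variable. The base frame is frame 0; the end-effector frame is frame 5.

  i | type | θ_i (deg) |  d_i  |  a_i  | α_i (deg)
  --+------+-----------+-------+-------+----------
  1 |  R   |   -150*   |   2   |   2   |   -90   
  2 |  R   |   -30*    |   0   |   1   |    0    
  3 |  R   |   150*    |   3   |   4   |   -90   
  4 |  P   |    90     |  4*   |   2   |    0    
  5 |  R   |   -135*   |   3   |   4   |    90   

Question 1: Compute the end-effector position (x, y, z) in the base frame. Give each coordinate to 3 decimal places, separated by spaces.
7.639 -0.010 0.086

after link 1: o_1 = (-1.7321, -1.0000, 2.0000)
after link 2: o_2 = (-2.4821, -1.4330, 2.5000)
after link 3: o_3 = (0.7500, -3.0311, -0.9641)
after link 4: o_4 = (2.7500, 0.4330, 1.0359)
after link 5: o_5 = (7.6390, -0.0103, 0.0864)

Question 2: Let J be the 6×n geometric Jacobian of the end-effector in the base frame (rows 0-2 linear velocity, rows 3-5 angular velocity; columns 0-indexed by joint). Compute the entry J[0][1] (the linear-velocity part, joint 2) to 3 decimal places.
1.657

axis z_1 = (0.5000,-0.8660,0.0000); lever o_n−o_1 = (9.3710,0.9897,-1.9136)
cross product → J_v[:, 1] = (1.6572,0.9568,8.6104)
J_ω[:, 1] = z_1
entry J[0][1] = 1.6572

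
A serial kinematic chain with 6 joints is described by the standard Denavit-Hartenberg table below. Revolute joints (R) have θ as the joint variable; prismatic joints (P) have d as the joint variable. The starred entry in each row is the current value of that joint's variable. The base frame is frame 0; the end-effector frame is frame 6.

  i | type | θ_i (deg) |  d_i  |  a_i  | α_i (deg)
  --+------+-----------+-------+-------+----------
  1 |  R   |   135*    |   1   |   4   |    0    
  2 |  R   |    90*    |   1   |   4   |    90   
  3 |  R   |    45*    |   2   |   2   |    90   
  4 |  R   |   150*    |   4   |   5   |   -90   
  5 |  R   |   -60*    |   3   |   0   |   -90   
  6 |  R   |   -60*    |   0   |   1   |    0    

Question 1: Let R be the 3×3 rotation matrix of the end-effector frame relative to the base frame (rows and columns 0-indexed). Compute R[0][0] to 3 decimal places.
End-effector x-axis (col 0 of R) = (0.5502,-0.3337,-0.7655)
R[0][0] = 0.5502

0.550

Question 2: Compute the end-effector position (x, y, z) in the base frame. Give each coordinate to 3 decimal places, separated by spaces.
after link 1: o_1 = (-2.8284, 2.8284, 1.0000)
after link 2: o_2 = (-5.6569, 0.0000, 2.0000)
after link 3: o_3 = (-8.0711, 0.4142, 3.4142)
after link 4: o_4 = (-9.6738, 2.3470, -2.4761)
after link 5: o_5 = (-7.0867, 1.2599, -3.5367)
after link 6: o_6 = (-6.5365, 0.9262, -4.3022)

-6.536 0.926 -4.302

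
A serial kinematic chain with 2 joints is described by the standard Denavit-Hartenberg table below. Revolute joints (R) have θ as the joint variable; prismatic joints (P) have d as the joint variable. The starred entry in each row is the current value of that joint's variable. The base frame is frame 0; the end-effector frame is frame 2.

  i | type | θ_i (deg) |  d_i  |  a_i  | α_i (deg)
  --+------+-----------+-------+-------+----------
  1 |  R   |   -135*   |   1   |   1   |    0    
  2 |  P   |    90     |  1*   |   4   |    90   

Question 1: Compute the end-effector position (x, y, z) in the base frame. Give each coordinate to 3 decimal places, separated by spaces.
after link 1: o_1 = (-0.7071, -0.7071, 1.0000)
after link 2: o_2 = (2.1213, -3.5355, 2.0000)

2.121 -3.536 2.000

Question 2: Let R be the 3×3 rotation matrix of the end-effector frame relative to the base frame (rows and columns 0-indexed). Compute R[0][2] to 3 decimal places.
-0.707

End-effector z-axis (col 2 of R) = (-0.7071,-0.7071,0.0000)
R[0][2] = -0.7071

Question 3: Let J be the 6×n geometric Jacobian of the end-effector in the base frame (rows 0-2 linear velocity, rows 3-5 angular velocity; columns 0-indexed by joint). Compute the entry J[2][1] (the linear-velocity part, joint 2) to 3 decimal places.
1.000

prismatic axis z_1 = (0.0000,0.0000,1.0000)
J_v[:, 1] = z_1; J_ω[:, 1] = (0,0,0)
entry J[2][1] = 1.0000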